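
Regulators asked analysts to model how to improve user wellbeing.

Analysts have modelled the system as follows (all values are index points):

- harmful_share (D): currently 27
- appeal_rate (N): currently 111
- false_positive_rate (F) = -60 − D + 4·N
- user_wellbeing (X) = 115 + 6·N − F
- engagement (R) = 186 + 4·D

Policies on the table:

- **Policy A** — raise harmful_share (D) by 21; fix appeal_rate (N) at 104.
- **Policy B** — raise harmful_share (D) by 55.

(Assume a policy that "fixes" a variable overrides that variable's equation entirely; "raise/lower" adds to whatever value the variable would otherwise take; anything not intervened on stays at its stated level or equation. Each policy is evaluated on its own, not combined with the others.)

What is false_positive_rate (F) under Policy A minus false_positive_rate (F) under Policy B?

Policy A (D + 21, N := 104):
  D = 27 + 21 = 48
  N = 104
  F = -60 − 48 + 4·104 = 308
Policy B (D + 55):
  D = 27 + 55 = 82
  N = 111
  F = -60 − 82 + 4·111 = 302
F: 308 − 302 = 6

6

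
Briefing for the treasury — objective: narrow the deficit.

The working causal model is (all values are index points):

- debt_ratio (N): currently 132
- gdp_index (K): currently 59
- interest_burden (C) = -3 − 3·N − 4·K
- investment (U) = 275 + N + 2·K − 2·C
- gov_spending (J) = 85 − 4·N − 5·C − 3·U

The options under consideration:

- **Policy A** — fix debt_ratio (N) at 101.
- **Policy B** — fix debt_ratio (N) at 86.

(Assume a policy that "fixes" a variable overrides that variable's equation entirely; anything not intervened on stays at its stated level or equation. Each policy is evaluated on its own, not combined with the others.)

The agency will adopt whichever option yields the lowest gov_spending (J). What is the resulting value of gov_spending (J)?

Policy A (N := 101):
  N = 101
  K = 59
  C = -3 − 3·101 − 4·59 = -542
  U = 275 + 101 + 2·59 − 2·(-542) = 1578
  J = 85 − 4·101 − 5·(-542) − 3·1578 = -2343
Policy B (N := 86):
  N = 86
  K = 59
  C = -3 − 3·86 − 4·59 = -497
  U = 275 + 86 + 2·59 − 2·(-497) = 1473
  J = 85 − 4·86 − 5·(-497) − 3·1473 = -2193
Comparing — Policy A: J=-2343, Policy B: J=-2193. Lowest is -2343 (Policy A).

-2343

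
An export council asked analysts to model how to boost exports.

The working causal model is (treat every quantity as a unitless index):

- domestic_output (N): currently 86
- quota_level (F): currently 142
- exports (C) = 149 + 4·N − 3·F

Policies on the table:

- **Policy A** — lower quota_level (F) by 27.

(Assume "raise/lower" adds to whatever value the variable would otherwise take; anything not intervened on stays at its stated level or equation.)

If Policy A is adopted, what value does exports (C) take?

148

Policy A (F − 27):
  N = 86
  F = 142 − 27 = 115
  C = 149 + 4·86 − 3·115 = 148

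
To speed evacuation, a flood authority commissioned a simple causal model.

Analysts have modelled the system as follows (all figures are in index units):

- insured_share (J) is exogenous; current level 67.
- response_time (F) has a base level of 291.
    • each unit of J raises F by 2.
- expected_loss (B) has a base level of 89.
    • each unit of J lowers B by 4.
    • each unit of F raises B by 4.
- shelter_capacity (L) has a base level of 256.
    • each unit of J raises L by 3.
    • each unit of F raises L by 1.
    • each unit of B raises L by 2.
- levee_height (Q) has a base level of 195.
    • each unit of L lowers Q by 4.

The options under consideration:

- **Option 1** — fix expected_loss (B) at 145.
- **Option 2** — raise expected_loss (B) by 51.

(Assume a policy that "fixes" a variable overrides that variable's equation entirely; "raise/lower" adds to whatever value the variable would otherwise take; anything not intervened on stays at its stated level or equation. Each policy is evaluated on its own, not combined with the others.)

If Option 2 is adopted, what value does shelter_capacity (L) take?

Option 2 (B + 51):
  J = 67
  F = 291 + 2·67 = 425
  B = 89 − 4·67 + 4·425 (+51 from intervention) = 1572
  L = 256 + 3·67 + 425 + 2·1572 = 4026

4026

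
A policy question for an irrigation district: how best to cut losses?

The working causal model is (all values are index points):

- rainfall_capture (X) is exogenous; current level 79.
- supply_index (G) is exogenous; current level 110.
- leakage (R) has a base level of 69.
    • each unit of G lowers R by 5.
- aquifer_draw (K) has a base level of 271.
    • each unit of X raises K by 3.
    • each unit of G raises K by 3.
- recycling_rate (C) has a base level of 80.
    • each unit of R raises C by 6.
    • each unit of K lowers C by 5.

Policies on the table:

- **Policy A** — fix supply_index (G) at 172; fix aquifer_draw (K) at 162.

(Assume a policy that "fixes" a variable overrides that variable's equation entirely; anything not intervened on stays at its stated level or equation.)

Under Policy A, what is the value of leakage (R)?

Policy A (G := 172, K := 162):
  G = 172
  R = 69 − 5·172 = -791

-791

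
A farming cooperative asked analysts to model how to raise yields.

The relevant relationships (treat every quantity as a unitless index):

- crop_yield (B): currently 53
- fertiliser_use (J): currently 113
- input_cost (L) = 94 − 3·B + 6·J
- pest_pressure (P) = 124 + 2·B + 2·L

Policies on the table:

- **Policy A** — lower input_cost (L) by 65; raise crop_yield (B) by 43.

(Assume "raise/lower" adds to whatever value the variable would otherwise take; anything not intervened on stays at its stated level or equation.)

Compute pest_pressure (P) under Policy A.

1154

Policy A (L − 65, B + 43):
  B = 53 + 43 = 96
  J = 113
  L = 94 − 3·96 + 6·113 (−65 from intervention) = 419
  P = 124 + 2·96 + 2·419 = 1154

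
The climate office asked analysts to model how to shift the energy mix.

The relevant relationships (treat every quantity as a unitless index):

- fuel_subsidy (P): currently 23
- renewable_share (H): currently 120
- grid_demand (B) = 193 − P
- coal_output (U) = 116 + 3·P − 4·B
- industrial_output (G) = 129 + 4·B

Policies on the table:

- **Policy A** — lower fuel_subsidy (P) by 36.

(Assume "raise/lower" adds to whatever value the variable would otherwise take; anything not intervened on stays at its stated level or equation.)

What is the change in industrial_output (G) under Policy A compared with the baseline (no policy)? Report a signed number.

144

Baseline:
  P = 23
  B = 193 − 23 = 170
  G = 129 + 4·170 = 809
Policy A (P − 36):
  P = 23 − 36 = -13
  B = 193 − (-13) = 206
  G = 129 + 4·206 = 953
Change in G: 953 − 809 = 144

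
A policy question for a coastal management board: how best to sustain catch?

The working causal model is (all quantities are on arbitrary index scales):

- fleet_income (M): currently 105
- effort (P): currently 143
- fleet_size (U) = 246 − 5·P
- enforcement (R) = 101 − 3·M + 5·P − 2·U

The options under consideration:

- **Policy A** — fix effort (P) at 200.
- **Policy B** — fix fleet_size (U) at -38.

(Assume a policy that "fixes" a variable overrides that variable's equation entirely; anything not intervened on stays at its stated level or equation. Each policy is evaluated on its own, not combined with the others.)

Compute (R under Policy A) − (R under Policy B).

1717

Policy A (P := 200):
  M = 105
  P = 200
  U = 246 − 5·200 = -754
  R = 101 − 3·105 + 5·200 − 2·(-754) = 2294
Policy B (U := -38):
  M = 105
  P = 143
  U = -38
  R = 101 − 3·105 + 5·143 − 2·(-38) = 577
R: 2294 − 577 = 1717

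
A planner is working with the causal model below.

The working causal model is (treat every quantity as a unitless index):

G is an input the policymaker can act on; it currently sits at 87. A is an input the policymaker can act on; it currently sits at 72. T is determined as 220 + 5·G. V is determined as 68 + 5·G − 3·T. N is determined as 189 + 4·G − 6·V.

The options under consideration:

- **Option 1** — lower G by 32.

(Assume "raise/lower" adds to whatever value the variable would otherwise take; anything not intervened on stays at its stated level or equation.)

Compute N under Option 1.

7261

Option 1 (G − 32):
  G = 87 − 32 = 55
  T = 220 + 5·55 = 495
  V = 68 + 5·55 − 3·495 = -1142
  N = 189 + 4·55 − 6·(-1142) = 7261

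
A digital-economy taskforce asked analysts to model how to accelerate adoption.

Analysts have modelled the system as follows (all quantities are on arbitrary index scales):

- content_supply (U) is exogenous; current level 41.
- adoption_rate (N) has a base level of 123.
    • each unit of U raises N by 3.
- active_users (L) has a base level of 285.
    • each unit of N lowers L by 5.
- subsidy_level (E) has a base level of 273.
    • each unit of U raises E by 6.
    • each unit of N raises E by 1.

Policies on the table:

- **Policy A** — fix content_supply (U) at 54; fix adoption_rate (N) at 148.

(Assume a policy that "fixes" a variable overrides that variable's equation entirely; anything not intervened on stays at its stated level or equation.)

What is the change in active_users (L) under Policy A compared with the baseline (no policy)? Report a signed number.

Baseline:
  U = 41
  N = 123 + 3·41 = 246
  L = 285 − 5·246 = -945
Policy A (U := 54, N := 148):
  U = 54
  N = 148
  L = 285 − 5·148 = -455
Change in L: -455 − (-945) = 490

490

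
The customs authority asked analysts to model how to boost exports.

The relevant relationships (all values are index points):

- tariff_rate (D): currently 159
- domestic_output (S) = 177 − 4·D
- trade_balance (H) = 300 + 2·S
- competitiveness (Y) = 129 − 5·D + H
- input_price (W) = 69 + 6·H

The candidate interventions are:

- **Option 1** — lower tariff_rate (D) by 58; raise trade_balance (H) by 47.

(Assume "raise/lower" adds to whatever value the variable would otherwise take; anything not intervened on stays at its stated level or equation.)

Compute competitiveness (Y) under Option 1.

Option 1 (D − 58, H + 47):
  D = 159 − 58 = 101
  S = 177 − 4·101 = -227
  H = 300 + 2·(-227) (+47 from intervention) = -107
  Y = 129 − 5·101 + (-107) = -483

-483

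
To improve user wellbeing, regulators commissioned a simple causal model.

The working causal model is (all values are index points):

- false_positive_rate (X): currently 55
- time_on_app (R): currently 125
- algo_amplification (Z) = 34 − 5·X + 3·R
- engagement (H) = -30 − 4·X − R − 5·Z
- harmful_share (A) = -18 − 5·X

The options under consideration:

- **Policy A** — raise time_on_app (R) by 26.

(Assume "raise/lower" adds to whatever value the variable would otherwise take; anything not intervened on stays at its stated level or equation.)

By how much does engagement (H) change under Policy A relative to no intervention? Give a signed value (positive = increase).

Baseline:
  X = 55
  R = 125
  Z = 34 − 5·55 + 3·125 = 134
  H = -30 − 4·55 − 125 − 5·134 = -1045
Policy A (R + 26):
  X = 55
  R = 125 + 26 = 151
  Z = 34 − 5·55 + 3·151 = 212
  H = -30 − 4·55 − 151 − 5·212 = -1461
Change in H: -1461 − (-1045) = -416

-416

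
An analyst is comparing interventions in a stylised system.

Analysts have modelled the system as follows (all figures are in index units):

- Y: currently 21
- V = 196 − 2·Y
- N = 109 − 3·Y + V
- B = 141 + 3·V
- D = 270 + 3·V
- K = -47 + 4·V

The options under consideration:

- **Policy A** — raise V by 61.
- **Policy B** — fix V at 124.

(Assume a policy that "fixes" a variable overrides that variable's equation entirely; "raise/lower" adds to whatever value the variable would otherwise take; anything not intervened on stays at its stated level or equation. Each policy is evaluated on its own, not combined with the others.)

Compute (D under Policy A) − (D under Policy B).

273

Policy A (V + 61):
  Y = 21
  V = 196 − 2·21 (+61 from intervention) = 215
  D = 270 + 3·215 = 915
Policy B (V := 124):
  Y = 21
  V = 124
  D = 270 + 3·124 = 642
D: 915 − 642 = 273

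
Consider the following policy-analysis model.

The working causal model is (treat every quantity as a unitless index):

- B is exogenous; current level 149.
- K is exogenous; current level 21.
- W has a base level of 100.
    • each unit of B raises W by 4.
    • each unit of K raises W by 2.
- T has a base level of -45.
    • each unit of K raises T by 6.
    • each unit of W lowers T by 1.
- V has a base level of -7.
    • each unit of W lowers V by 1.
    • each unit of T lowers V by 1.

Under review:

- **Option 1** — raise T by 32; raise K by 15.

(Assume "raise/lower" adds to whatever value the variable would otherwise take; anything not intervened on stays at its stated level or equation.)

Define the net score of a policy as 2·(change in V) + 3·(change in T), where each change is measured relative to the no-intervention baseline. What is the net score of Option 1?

32

Baseline:
  B = 149
  K = 21
  W = 100 + 4·149 + 2·21 = 738
  T = -45 + 6·21 − 738 = -657
  V = -7 − 738 − (-657) = -88
Option 1 (T + 32, K + 15):
  B = 149
  K = 21 + 15 = 36
  W = 100 + 4·149 + 2·36 = 768
  T = -45 + 6·36 − 768 (+32 from intervention) = -565
  V = -7 − 768 − (-565) = -210
ΔV = -210 − (-88) = -122; ΔT = -565 − (-657) = 92
Score = 2·(-122) + 3·92 = 32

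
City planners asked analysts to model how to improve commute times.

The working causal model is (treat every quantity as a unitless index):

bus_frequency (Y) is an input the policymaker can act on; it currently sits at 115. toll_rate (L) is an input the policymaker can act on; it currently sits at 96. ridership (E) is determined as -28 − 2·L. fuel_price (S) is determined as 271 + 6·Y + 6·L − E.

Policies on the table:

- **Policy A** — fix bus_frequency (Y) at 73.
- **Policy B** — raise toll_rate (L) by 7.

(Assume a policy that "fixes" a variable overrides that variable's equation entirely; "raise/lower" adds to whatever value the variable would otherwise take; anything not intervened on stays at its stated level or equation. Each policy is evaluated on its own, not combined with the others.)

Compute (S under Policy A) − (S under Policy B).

Policy A (Y := 73):
  Y = 73
  L = 96
  E = -28 − 2·96 = -220
  S = 271 + 6·73 + 6·96 − (-220) = 1505
Policy B (L + 7):
  Y = 115
  L = 96 + 7 = 103
  E = -28 − 2·103 = -234
  S = 271 + 6·115 + 6·103 − (-234) = 1813
S: 1505 − 1813 = -308

-308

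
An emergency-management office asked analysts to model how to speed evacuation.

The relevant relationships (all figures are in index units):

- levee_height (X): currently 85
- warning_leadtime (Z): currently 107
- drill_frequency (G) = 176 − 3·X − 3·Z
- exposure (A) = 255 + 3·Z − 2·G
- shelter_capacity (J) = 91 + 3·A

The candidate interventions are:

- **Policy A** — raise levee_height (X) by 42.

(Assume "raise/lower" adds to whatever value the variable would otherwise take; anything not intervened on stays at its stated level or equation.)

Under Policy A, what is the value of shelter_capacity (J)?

4975

Policy A (X + 42):
  X = 85 + 42 = 127
  Z = 107
  G = 176 − 3·127 − 3·107 = -526
  A = 255 + 3·107 − 2·(-526) = 1628
  J = 91 + 3·1628 = 4975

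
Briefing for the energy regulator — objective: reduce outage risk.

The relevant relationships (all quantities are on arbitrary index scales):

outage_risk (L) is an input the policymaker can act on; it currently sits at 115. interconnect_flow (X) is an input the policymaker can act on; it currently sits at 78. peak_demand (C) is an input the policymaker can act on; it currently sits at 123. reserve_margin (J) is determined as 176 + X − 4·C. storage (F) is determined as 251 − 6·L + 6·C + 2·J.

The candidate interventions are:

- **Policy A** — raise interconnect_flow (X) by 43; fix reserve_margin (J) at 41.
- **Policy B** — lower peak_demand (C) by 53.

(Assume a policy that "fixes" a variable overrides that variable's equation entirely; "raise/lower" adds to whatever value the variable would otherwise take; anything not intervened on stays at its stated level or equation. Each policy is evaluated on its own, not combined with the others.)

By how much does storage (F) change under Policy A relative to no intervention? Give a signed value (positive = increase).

558

Baseline:
  L = 115
  X = 78
  C = 123
  J = 176 + 78 − 4·123 = -238
  F = 251 − 6·115 + 6·123 + 2·(-238) = -177
Policy A (X + 43, J := 41):
  L = 115
  X = 78 + 43 = 121
  C = 123
  J = 41
  F = 251 − 6·115 + 6·123 + 2·41 = 381
Change in F: 381 − (-177) = 558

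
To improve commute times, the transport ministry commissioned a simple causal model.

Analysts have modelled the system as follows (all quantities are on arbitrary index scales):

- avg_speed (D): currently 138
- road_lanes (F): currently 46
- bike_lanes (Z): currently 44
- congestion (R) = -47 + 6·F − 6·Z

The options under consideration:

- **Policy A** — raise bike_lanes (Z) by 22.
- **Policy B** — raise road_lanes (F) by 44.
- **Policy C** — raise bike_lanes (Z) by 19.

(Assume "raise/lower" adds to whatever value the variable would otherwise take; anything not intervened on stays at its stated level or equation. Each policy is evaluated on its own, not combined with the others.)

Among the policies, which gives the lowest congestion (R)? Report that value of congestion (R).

-167

Policy A (Z + 22):
  F = 46
  Z = 44 + 22 = 66
  R = -47 + 6·46 − 6·66 = -167
Policy B (F + 44):
  F = 46 + 44 = 90
  Z = 44
  R = -47 + 6·90 − 6·44 = 229
Policy C (Z + 19):
  F = 46
  Z = 44 + 19 = 63
  R = -47 + 6·46 − 6·63 = -149
Comparing — Policy A: R=-167, Policy B: R=229, Policy C: R=-149. Lowest is -167 (Policy A).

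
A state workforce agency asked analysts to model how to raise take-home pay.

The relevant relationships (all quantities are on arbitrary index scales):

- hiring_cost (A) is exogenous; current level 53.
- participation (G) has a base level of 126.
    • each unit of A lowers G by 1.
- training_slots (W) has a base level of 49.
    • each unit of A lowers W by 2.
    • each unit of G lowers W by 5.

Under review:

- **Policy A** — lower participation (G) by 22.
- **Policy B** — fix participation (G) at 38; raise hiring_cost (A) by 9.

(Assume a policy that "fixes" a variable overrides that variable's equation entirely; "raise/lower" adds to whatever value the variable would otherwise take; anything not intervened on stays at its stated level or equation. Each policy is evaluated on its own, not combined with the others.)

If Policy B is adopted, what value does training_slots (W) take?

-265

Policy B (G := 38, A + 9):
  A = 53 + 9 = 62
  G = 38
  W = 49 − 2·62 − 5·38 = -265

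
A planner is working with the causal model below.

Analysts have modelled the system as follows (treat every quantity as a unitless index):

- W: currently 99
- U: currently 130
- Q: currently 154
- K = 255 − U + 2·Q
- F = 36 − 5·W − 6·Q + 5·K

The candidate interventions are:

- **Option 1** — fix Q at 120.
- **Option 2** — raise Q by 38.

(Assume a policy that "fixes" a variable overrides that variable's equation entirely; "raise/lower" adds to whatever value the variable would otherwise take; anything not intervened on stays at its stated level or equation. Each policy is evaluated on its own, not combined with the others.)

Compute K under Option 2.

509

Option 2 (Q + 38):
  U = 130
  Q = 154 + 38 = 192
  K = 255 − 130 + 2·192 = 509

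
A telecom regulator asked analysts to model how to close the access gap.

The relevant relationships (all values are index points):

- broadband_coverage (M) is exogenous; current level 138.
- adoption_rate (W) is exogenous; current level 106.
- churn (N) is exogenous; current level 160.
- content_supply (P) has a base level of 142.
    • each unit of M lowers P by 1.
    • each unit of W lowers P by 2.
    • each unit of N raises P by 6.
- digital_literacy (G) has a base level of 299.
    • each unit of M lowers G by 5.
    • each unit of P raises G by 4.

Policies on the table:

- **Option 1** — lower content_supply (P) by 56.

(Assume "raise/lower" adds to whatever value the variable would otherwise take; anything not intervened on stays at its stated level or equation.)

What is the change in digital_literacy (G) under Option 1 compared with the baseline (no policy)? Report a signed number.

Baseline:
  M = 138
  W = 106
  N = 160
  P = 142 − 138 − 2·106 + 6·160 = 752
  G = 299 − 5·138 + 4·752 = 2617
Option 1 (P − 56):
  M = 138
  W = 106
  N = 160
  P = 142 − 138 − 2·106 + 6·160 (−56 from intervention) = 696
  G = 299 − 5·138 + 4·696 = 2393
Change in G: 2393 − 2617 = -224

-224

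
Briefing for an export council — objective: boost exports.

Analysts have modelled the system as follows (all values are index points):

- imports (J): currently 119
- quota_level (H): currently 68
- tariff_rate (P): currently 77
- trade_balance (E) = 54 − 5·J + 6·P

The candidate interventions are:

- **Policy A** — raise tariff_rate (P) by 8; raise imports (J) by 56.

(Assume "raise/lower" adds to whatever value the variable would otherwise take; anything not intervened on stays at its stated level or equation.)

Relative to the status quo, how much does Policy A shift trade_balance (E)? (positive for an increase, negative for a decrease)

-232

Baseline:
  J = 119
  P = 77
  E = 54 − 5·119 + 6·77 = -79
Policy A (P + 8, J + 56):
  J = 119 + 56 = 175
  P = 77 + 8 = 85
  E = 54 − 5·175 + 6·85 = -311
Change in E: -311 − (-79) = -232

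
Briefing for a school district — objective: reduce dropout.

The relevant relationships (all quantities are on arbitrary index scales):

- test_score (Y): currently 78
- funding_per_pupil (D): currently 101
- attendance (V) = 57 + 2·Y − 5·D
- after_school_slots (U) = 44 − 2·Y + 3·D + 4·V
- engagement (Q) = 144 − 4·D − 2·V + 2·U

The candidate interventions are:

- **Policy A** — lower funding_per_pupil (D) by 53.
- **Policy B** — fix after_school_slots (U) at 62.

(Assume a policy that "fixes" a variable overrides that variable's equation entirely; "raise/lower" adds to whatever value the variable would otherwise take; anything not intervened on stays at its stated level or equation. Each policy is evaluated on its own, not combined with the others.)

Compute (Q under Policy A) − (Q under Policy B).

-594

Policy A (D − 53):
  Y = 78
  D = 101 − 53 = 48
  V = 57 + 2·78 − 5·48 = -27
  U = 44 − 2·78 + 3·48 + 4·(-27) = -76
  Q = 144 − 4·48 − 2·(-27) + 2·(-76) = -146
Policy B (U := 62):
  Y = 78
  D = 101
  V = 57 + 2·78 − 5·101 = -292
  U = 62
  Q = 144 − 4·101 − 2·(-292) + 2·62 = 448
Q: -146 − 448 = -594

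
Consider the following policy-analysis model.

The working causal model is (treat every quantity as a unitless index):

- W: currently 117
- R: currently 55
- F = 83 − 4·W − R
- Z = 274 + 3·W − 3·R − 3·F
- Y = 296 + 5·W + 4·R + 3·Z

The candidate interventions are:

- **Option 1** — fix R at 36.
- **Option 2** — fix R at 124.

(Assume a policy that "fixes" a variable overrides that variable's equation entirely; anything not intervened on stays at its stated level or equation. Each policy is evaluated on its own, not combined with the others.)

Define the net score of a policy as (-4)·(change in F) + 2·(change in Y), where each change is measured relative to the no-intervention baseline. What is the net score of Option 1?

-228

Baseline:
  W = 117
  R = 55
  F = 83 − 4·117 − 55 = -440
  Z = 274 + 3·117 − 3·55 − 3·(-440) = 1780
  Y = 296 + 5·117 + 4·55 + 3·1780 = 6441
Option 1 (R := 36):
  W = 117
  R = 36
  F = 83 − 4·117 − 36 = -421
  Z = 274 + 3·117 − 3·36 − 3·(-421) = 1780
  Y = 296 + 5·117 + 4·36 + 3·1780 = 6365
ΔF = -421 − (-440) = 19; ΔY = 6365 − 6441 = -76
Score = (-4)·19 + 2·(-76) = -228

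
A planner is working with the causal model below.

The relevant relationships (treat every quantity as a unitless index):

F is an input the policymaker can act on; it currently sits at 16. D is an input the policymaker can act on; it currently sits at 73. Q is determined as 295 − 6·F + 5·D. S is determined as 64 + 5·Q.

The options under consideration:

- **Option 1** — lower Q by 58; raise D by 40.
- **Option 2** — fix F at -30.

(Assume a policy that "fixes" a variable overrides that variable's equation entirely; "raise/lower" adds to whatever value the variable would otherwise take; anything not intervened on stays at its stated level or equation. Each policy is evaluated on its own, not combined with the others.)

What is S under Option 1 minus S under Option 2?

-670

Option 1 (Q − 58, D + 40):
  F = 16
  D = 73 + 40 = 113
  Q = 295 − 6·16 + 5·113 (−58 from intervention) = 706
  S = 64 + 5·706 = 3594
Option 2 (F := -30):
  F = -30
  D = 73
  Q = 295 − 6·(-30) + 5·73 = 840
  S = 64 + 5·840 = 4264
S: 3594 − 4264 = -670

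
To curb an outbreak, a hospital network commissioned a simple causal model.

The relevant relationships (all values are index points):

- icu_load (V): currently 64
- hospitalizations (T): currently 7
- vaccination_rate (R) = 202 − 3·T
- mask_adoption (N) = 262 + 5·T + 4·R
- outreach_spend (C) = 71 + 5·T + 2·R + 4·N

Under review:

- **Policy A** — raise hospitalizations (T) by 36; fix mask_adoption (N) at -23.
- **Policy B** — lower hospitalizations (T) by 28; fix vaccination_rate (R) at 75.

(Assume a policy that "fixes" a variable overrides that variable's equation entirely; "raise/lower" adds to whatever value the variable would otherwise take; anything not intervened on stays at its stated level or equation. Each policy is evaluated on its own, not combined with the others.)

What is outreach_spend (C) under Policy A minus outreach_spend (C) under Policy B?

Policy A (T + 36, N := -23):
  T = 7 + 36 = 43
  R = 202 − 3·43 = 73
  N = -23
  C = 71 + 5·43 + 2·73 + 4·(-23) = 340
Policy B (T − 28, R := 75):
  T = 7 − 28 = -21
  R = 75
  N = 262 + 5·(-21) + 4·75 = 457
  C = 71 + 5·(-21) + 2·75 + 4·457 = 1944
C: 340 − 1944 = -1604

-1604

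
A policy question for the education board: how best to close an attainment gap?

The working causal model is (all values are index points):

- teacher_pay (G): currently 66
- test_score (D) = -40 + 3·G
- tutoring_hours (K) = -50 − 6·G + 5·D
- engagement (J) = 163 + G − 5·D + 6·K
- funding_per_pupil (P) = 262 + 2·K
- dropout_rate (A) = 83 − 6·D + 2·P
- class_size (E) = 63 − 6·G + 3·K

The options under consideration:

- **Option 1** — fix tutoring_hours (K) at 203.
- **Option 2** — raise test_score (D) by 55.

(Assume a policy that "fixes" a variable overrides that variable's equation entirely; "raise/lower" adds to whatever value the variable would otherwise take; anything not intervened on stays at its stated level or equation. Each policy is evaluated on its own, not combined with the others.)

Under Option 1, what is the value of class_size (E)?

276

Option 1 (K := 203):
  G = 66
  D = -40 + 3·66 = 158
  K = 203
  E = 63 − 6·66 + 3·203 = 276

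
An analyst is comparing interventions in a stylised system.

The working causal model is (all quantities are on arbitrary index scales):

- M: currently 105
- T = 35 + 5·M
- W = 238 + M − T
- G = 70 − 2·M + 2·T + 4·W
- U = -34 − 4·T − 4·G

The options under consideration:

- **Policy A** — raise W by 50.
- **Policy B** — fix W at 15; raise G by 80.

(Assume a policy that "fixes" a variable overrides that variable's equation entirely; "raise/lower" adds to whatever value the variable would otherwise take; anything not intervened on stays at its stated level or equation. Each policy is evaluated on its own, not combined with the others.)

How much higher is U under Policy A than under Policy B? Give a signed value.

Policy A (W + 50):
  M = 105
  T = 35 + 5·105 = 560
  W = 238 + 105 − 560 (+50 from intervention) = -167
  G = 70 − 2·105 + 2·560 + 4·(-167) = 312
  U = -34 − 4·560 − 4·312 = -3522
Policy B (W := 15, G + 80):
  M = 105
  T = 35 + 5·105 = 560
  W = 15
  G = 70 − 2·105 + 2·560 + 4·15 (+80 from intervention) = 1120
  U = -34 − 4·560 − 4·1120 = -6754
U: -3522 − (-6754) = 3232

3232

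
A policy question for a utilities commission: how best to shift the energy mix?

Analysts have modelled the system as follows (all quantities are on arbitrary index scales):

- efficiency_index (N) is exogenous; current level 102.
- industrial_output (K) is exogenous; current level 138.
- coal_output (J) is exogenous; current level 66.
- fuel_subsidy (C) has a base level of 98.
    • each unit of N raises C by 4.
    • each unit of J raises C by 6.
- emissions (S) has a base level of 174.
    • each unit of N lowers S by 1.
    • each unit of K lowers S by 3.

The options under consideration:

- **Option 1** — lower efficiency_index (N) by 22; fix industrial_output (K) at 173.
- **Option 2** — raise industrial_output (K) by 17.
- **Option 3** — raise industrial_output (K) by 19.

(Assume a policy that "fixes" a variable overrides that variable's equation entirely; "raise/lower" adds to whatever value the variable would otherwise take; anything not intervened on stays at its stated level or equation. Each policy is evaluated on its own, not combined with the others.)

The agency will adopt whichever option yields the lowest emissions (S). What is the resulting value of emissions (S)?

-425

Option 1 (N − 22, K := 173):
  N = 102 − 22 = 80
  K = 173
  S = 174 − 80 − 3·173 = -425
Option 2 (K + 17):
  N = 102
  K = 138 + 17 = 155
  S = 174 − 102 − 3·155 = -393
Option 3 (K + 19):
  N = 102
  K = 138 + 19 = 157
  S = 174 − 102 − 3·157 = -399
Comparing — Option 1: S=-425, Option 2: S=-393, Option 3: S=-399. Lowest is -425 (Option 1).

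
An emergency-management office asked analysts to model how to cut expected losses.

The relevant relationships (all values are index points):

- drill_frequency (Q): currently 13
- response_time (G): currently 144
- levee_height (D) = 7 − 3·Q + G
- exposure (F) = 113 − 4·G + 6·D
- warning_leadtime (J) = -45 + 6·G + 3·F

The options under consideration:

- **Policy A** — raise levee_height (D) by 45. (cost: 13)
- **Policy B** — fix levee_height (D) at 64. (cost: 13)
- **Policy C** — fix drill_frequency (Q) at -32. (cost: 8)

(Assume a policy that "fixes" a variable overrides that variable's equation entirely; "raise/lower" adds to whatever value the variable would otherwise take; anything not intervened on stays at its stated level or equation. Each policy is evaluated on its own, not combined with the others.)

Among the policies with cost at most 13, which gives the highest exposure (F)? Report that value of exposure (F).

1019

Policy A (D + 45):
  Q = 13
  G = 144
  D = 7 − 3·13 + 144 (+45 from intervention) = 157
  F = 113 − 4·144 + 6·157 = 479
Policy B (D := 64):
  Q = 13
  G = 144
  D = 64
  F = 113 − 4·144 + 6·64 = -79
Policy C (Q := -32):
  Q = -32
  G = 144
  D = 7 − 3·(-32) + 144 = 247
  F = 113 − 4·144 + 6·247 = 1019
Comparing — Policy A: F=479, Policy B: F=-79, Policy C: F=1019. Highest is 1019 (Policy C).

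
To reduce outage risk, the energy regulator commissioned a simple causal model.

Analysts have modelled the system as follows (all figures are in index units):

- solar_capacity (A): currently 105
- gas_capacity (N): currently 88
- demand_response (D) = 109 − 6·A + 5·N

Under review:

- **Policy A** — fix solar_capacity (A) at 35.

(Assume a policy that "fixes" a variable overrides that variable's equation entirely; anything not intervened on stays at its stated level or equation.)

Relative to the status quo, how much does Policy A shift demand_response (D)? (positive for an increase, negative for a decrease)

Baseline:
  A = 105
  N = 88
  D = 109 − 6·105 + 5·88 = -81
Policy A (A := 35):
  A = 35
  N = 88
  D = 109 − 6·35 + 5·88 = 339
Change in D: 339 − (-81) = 420

420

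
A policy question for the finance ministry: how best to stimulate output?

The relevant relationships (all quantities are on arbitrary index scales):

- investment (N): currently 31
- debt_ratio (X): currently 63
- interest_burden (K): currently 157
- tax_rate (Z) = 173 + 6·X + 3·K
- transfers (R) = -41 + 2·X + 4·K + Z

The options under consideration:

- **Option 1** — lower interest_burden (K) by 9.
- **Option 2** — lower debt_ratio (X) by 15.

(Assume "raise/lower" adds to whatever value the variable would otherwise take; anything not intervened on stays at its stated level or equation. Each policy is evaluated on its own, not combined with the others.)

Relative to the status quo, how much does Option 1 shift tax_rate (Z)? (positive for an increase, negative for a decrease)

Baseline:
  X = 63
  K = 157
  Z = 173 + 6·63 + 3·157 = 1022
Option 1 (K − 9):
  X = 63
  K = 157 − 9 = 148
  Z = 173 + 6·63 + 3·148 = 995
Change in Z: 995 − 1022 = -27

-27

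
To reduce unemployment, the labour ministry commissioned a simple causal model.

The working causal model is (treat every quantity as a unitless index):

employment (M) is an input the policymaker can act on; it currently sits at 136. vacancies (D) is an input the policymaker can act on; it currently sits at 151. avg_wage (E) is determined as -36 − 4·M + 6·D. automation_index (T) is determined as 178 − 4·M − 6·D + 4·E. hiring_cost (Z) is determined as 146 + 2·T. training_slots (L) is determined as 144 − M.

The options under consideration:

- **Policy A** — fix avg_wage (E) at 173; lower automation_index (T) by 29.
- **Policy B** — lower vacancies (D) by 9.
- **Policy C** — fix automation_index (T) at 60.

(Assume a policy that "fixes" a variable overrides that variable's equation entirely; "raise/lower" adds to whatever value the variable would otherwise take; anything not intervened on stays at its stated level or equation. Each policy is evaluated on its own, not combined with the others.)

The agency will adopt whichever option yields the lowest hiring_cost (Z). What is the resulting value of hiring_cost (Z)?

-1072

Policy A (E := 173, T − 29):
  M = 136
  D = 151
  E = 173
  T = 178 − 4·136 − 6·151 + 4·173 (−29 from intervention) = -609
  Z = 146 + 2·(-609) = -1072
Policy B (D − 9):
  M = 136
  D = 151 − 9 = 142
  E = -36 − 4·136 + 6·142 = 272
  T = 178 − 4·136 − 6·142 + 4·272 = -130
  Z = 146 + 2·(-130) = -114
Policy C (T := 60):
  M = 136
  D = 151
  E = -36 − 4·136 + 6·151 = 326
  T = 60
  Z = 146 + 2·60 = 266
Comparing — Policy A: Z=-1072, Policy B: Z=-114, Policy C: Z=266. Lowest is -1072 (Policy A).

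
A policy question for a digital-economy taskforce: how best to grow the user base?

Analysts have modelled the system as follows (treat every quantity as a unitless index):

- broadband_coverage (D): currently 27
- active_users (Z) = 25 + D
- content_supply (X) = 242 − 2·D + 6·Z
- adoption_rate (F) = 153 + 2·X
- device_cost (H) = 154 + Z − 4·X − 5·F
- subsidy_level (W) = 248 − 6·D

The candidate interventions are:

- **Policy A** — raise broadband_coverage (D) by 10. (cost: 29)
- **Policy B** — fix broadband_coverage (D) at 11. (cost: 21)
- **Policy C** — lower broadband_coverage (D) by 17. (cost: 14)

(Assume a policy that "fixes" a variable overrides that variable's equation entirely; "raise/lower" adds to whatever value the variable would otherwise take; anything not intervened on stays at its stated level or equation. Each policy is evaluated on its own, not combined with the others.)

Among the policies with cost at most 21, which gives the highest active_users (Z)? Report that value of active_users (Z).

Policy B (D := 11):
  D = 11
  Z = 25 + 11 = 36
Policy C (D − 17):
  D = 27 − 17 = 10
  Z = 25 + 10 = 35
Comparing — Policy B: Z=36, Policy C: Z=35. Highest is 36 (Policy B).

36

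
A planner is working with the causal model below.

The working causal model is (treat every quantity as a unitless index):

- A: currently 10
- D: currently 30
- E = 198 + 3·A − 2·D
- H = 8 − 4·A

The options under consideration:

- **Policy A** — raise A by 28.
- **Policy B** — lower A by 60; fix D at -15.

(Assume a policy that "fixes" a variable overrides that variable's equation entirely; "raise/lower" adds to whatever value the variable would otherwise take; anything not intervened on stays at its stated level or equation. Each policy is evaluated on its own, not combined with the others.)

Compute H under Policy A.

-144

Policy A (A + 28):
  A = 10 + 28 = 38
  H = 8 − 4·38 = -144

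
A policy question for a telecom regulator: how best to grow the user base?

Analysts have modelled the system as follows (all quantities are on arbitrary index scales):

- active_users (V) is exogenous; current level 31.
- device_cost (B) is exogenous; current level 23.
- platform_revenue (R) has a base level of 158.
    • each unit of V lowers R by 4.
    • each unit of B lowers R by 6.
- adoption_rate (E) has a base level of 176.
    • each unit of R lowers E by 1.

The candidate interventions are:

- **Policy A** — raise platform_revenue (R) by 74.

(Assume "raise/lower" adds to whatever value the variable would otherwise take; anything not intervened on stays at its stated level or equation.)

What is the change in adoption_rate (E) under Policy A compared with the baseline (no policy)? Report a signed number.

Baseline:
  V = 31
  B = 23
  R = 158 − 4·31 − 6·23 = -104
  E = 176 − (-104) = 280
Policy A (R + 74):
  V = 31
  B = 23
  R = 158 − 4·31 − 6·23 (+74 from intervention) = -30
  E = 176 − (-30) = 206
Change in E: 206 − 280 = -74

-74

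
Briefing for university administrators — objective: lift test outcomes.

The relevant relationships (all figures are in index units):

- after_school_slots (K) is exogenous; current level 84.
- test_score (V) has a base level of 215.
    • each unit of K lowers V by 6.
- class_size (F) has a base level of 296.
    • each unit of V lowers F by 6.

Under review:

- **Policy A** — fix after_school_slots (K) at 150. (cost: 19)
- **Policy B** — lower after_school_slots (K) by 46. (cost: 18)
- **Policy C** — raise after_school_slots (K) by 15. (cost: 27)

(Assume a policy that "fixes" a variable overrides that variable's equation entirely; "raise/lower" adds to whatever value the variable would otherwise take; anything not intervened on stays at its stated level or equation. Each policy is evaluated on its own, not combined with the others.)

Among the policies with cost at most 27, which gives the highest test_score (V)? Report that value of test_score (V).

-13

Policy A (K := 150):
  K = 150
  V = 215 − 6·150 = -685
Policy B (K − 46):
  K = 84 − 46 = 38
  V = 215 − 6·38 = -13
Policy C (K + 15):
  K = 84 + 15 = 99
  V = 215 − 6·99 = -379
Comparing — Policy A: V=-685, Policy B: V=-13, Policy C: V=-379. Highest is -13 (Policy B).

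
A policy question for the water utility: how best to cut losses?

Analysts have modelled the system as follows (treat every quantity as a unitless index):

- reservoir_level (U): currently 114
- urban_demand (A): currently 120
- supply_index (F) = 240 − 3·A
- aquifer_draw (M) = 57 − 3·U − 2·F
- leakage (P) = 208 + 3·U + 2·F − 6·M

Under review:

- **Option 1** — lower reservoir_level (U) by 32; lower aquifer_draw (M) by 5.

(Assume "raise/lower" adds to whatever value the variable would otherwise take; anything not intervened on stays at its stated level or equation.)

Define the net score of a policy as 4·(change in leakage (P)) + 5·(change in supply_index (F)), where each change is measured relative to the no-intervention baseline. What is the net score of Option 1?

Baseline:
  U = 114
  A = 120
  F = 240 − 3·120 = -120
  M = 57 − 3·114 − 2·(-120) = -45
  P = 208 + 3·114 + 2·(-120) − 6·(-45) = 580
Option 1 (U − 32, M − 5):
  U = 114 − 32 = 82
  A = 120
  F = 240 − 3·120 = -120
  M = 57 − 3·82 − 2·(-120) (−5 from intervention) = 46
  P = 208 + 3·82 + 2·(-120) − 6·46 = -62
ΔP = -62 − 580 = -642; ΔF = -120 − (-120) = 0
Score = 4·(-642) + 5·0 = -2568

-2568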